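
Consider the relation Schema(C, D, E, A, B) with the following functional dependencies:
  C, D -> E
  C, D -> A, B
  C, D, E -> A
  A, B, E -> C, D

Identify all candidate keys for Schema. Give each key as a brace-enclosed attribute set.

Closure of {C, D} is {A, B, C, D, E}, the whole schema; {C, D} is a candidate key.
Closure of {A, B, E} is {A, B, C, D, E}, the whole schema; {A, B, E} is a candidate key.
Any other superkey properly contains one of these, so there are no further candidate keys.

{A, B, E}, {C, D}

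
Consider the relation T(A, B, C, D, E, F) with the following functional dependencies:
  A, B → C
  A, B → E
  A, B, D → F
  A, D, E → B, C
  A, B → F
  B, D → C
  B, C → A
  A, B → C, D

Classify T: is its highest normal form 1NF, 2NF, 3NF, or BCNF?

BCNF

Candidate keys: {A, B}, {A, D, E}, {B, C}, {B, D}. Prime attributes: {A, B, C, D, E}.
The left-hand side of every FD is a superkey, so BCNF is satisfied.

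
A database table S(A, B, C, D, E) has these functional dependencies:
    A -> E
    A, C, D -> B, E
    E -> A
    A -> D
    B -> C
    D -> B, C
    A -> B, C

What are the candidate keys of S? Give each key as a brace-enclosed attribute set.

{A}, {E}

{A} is a candidate key since {A}⁺ = {A, B, C, D, E} covers every attribute.
{E} is a candidate key since {E}⁺ = {A, B, C, D, E} covers every attribute.
Any other superkey properly contains one of these, so there are no further candidate keys.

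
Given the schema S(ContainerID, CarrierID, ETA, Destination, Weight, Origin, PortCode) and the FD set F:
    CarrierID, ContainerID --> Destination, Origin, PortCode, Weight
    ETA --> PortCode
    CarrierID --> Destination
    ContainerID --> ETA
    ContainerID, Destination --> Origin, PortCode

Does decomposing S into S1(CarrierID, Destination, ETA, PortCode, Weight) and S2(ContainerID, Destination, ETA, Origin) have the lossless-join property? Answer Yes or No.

No

S1 ∩ S2 = {Destination, ETA}; its closure under F is {Destination, ETA, PortCode}.
Neither S1 nor S2 is contained in that closure, so the decomposition is lossy.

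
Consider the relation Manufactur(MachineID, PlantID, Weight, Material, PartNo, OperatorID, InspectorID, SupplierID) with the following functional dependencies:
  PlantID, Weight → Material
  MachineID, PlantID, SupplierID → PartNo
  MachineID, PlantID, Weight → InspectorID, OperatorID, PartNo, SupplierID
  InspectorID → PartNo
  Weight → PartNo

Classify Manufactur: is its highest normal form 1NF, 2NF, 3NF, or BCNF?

1NF

Candidate key: {MachineID, PlantID, Weight}. Prime attributes: {MachineID, PlantID, Weight}.
For PlantID, Weight → Material we have {PlantID, Weight}⁺ = {Material, PartNo, PlantID, Weight}; {PlantID, Weight} is not a superkey, so BCNF fails.
PlantID, Weight → Material determines the non-prime attribute {Material} from a non-superkey — 3NF is violated.
{Weight} is a proper subset of the key {MachineID, PlantID, Weight}, and {Weight}⁺ contains the non-prime attribute {PartNo} — a partial dependency, so 2NF is violated.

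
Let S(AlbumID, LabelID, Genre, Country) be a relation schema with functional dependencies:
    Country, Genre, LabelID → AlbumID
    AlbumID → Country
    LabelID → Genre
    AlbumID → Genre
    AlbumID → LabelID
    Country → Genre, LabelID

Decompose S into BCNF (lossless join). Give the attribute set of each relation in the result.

Candidate keys of the original relation: {AlbumID}, {Country}.
{AlbumID, Country, Genre, LabelID}: {LabelID} determines {Genre, LabelID} here but is not a superkey — split on LabelID → Genre, giving {Genre, LabelID} and {AlbumID, Country, LabelID}.
{Genre, LabelID} has no BCNF violation.
{AlbumID, Country, LabelID} has no BCNF violation.

{AlbumID, Country, LabelID}; {Genre, LabelID}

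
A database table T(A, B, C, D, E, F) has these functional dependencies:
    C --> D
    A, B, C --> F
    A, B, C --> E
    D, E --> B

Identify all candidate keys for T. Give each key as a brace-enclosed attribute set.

No FD produces {A, C}, so they must be in every candidate key.
{A, B, C}⁺ = {A, B, C, D, E, F} — all of the relation — so {A, B, C} is a candidate key.
{A, C, E}⁺ = {A, B, C, D, E, F} — all of the relation — so {A, C, E} is a candidate key.
Any other superkey properly contains one of these, so there are no further candidate keys.

{A, B, C}, {A, C, E}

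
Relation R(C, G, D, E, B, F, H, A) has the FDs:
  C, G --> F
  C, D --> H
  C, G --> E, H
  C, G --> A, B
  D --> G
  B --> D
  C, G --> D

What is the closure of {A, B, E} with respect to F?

{A, B, D, E, G}

Start with {A, B, E}.
B --> D applies; add {D} → now {A, B, D, E}.
D --> G applies; add {G} → now {A, B, D, E, G}.
No further FD applies.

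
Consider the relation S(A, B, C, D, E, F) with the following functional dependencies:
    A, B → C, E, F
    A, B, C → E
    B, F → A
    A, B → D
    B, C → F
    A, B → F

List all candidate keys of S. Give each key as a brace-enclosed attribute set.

{A, B}, {B, C}, {B, F}

{B} never appears on the right of any FD, so every key must include it.
{A, B}⁺ = {A, B, C, D, E, F}, which is every attribute, so {A, B} is a candidate key.
{B, C}⁺ = {A, B, C, D, E, F}, which is every attribute, so {B, C} is a candidate key.
{B, F}⁺ = {A, B, C, D, E, F}, which is every attribute, so {B, F} is a candidate key.
These are minimal and exhaustive — every other superkey contains one of them.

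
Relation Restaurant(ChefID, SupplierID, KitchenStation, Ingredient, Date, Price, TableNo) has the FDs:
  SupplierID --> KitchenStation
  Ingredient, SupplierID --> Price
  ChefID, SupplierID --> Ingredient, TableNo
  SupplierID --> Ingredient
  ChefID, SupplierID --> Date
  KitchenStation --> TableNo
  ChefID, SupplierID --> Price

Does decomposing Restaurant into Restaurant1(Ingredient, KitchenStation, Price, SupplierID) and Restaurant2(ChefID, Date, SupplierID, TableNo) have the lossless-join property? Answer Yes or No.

The shared attributes are {SupplierID} and {SupplierID}⁺ = {Ingredient, KitchenStation, Price, SupplierID, TableNo}.
This includes all of Restaurant1, so the common attributes are a superkey of Restaurant1 — the join is lossless.

Yes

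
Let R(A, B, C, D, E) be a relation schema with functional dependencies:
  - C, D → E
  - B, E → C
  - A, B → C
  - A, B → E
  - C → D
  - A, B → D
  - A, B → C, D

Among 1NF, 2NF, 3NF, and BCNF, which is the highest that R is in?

2NF

Candidate key: {A, B}. Prime attributes: {A, B}.
For C, D → E we have {C, D}⁺ = {C, D, E}; {C, D} is not a superkey, so BCNF fails.
Because {E} is non-prime and the left side of C, D → E is not a superkey, the relation is not in 3NF.
Checking every proper subset of each key, none determines a non-prime attribute — 2NF is satisfied.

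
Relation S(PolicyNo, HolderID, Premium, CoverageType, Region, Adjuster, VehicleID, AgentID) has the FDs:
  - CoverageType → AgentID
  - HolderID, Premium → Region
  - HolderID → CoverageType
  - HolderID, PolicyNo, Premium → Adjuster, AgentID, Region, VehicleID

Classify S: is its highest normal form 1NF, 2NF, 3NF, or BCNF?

Candidate key: {HolderID, PolicyNo, Premium}. Prime attributes: {HolderID, PolicyNo, Premium}.
CoverageType → AgentID breaks BCNF: {CoverageType}⁺ = {AgentID, CoverageType}, so {CoverageType} is not a superkey.
CoverageType → AgentID determines the non-prime attribute {AgentID} from a non-superkey — 3NF is violated.
{HolderID} is a proper subset of the key {HolderID, PolicyNo, Premium}, and {HolderID}⁺ contains the non-prime attributes {AgentID, CoverageType} — a partial dependency, so 2NF is violated.

1NF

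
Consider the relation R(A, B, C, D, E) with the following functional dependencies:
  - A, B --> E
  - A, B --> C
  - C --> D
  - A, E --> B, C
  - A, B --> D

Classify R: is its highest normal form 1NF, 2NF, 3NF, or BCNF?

Candidate keys: {A, B}, {A, E}. Prime attributes: {A, B, E}.
C --> D: {C}⁺ = {C, D}, which is not all of the attributes, so the left side is not a superkey — BCNF is violated.
Because {D} is non-prime and the left side of C --> D is not a superkey, the relation is not in 3NF.
Checking every proper subset of each key, none determines a non-prime attribute — 2NF is satisfied.

2NF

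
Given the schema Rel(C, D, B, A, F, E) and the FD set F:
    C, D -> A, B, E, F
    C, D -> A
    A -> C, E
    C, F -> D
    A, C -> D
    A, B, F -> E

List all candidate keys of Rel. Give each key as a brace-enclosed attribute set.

{A}, {C, D}, {C, F}

{A} is a candidate key since {A}⁺ = {A, B, C, D, E, F} covers every attribute.
{C, D} is a candidate key since {C, D}⁺ = {A, B, C, D, E, F} covers every attribute.
{C, F} is a candidate key since {C, F}⁺ = {A, B, C, D, E, F} covers every attribute.
These are minimal and exhaustive — every other superkey contains one of them.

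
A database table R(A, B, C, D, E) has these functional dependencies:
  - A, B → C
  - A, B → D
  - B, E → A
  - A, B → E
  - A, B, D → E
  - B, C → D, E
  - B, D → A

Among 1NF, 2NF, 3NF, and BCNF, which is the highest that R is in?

BCNF

Candidate keys: {A, B}, {B, C}, {B, D}, {B, E}. Prime attributes: {A, B, C, D, E}.
Every FD has a superkey on the left, so the relation is in BCNF.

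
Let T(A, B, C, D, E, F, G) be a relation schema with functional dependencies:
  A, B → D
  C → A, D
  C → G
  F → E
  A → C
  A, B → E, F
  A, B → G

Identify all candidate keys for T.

{A, B}, {B, C}

No FD produces {B}, so it must be in every candidate key.
{A, B}⁺ = {A, B, C, D, E, F, G}, which is every attribute, so {A, B} is a candidate key.
{B, C}⁺ = {A, B, C, D, E, F, G}, which is every attribute, so {B, C} is a candidate key.
Any other superkey properly contains one of these, so there are no further candidate keys.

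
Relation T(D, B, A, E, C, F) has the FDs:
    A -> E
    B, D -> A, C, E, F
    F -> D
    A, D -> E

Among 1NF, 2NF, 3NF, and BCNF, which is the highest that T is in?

Candidate keys: {B, D}, {B, F}. Prime attributes: {B, D, F}.
For A -> E we have {A}⁺ = {A, E}; {A} is not a superkey, so BCNF fails.
Because {E} is non-prime and the left side of A -> E is not a superkey, the relation is not in 3NF.
No proper subset of a key has a non-prime attribute in its closure, so there is no partial dependency; 2NF holds.

2NF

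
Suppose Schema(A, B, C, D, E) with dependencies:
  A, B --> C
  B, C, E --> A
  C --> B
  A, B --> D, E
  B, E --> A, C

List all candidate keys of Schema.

{A, B}⁺ = {A, B, C, D, E} — all of the relation — so {A, B} is a candidate key.
{A, C}⁺ = {A, B, C, D, E} — all of the relation — so {A, C} is a candidate key.
{B, E}⁺ = {A, B, C, D, E} — all of the relation — so {B, E} is a candidate key.
{C, E}⁺ = {A, B, C, D, E} — all of the relation — so {C, E} is a candidate key.
No proper subset of any of these is a key, and no other minimal superkey exists.

{A, B}, {A, C}, {B, E}, {C, E}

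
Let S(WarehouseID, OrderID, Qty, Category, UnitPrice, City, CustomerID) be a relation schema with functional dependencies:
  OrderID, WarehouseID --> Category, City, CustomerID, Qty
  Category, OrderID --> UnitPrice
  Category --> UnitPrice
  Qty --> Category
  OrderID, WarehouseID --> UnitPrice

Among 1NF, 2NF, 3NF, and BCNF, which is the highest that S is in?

Candidate key: {OrderID, WarehouseID}. Prime attributes: {OrderID, WarehouseID}.
For Category, OrderID --> UnitPrice we have {Category, OrderID}⁺ = {Category, OrderID, UnitPrice}; {Category, OrderID} is not a superkey, so BCNF fails.
Category, OrderID --> UnitPrice determines the non-prime attribute {UnitPrice} from a non-superkey — 3NF is violated.
No non-prime attribute depends on a proper subset of any candidate key, so 2NF holds.

2NF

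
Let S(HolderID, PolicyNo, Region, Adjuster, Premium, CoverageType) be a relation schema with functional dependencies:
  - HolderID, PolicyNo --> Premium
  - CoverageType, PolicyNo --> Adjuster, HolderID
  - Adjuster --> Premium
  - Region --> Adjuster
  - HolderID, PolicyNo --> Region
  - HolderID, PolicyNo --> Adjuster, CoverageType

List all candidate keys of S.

Attributes never on any right-hand side: {PolicyNo} — every candidate key must contain it.
{CoverageType, PolicyNo}⁺ = {Adjuster, CoverageType, HolderID, PolicyNo, Premium, Region} — all of the relation — so {CoverageType, PolicyNo} is a candidate key.
{HolderID, PolicyNo}⁺ = {Adjuster, CoverageType, HolderID, PolicyNo, Premium, Region} — all of the relation — so {HolderID, PolicyNo} is a candidate key.
Any other superkey properly contains one of these, so there are no further candidate keys.

{CoverageType, PolicyNo}, {HolderID, PolicyNo}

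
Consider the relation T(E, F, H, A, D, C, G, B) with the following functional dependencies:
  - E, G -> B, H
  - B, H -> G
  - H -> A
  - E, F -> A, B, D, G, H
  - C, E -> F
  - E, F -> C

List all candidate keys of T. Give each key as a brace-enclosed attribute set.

No FD produces {E}, so it must be in every candidate key.
Closure of {C, E} is {A, B, C, D, E, F, G, H}, the whole schema; {C, E} is a candidate key.
Closure of {E, F} is {A, B, C, D, E, F, G, H}, the whole schema; {E, F} is a candidate key.
No proper subset of any of these is a key, and no other minimal superkey exists.

{C, E}, {E, F}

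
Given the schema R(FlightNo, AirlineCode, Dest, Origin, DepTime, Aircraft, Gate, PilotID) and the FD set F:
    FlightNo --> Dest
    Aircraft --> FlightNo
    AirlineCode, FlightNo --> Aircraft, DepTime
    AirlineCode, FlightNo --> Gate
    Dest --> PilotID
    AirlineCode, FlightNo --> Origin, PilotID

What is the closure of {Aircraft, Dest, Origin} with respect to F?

{Aircraft, Dest, FlightNo, Origin, PilotID}

Start with {Aircraft, Dest, Origin}.
Aircraft --> FlightNo applies; add {FlightNo} → now {Aircraft, Dest, FlightNo, Origin}.
Dest --> PilotID applies; add {PilotID} → now {Aircraft, Dest, FlightNo, Origin, PilotID}.
No further FD applies.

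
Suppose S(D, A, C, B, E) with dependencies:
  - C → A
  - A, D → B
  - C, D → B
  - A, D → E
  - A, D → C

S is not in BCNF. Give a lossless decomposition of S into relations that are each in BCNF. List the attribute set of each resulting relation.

Candidate keys of the original relation: {A, D}, {C, D}.
{A, B, C, D, E}: {C} determines {A, C} here but is not a superkey — split on C → A, giving {A, C} and {B, C, D, E}.
{A, C}: every determinant is a superkey — BCNF.
{B, C, D, E}: every determinant is a superkey — BCNF.

{A, C}; {B, C, D, E}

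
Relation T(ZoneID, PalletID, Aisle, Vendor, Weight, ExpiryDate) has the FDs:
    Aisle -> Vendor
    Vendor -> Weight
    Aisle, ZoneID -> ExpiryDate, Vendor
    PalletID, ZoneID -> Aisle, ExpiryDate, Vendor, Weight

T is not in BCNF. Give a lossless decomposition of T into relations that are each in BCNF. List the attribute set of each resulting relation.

{Aisle, ExpiryDate, ZoneID}; {Aisle, PalletID, ZoneID}; {Aisle, Vendor}; {Vendor, Weight}

Candidate key of the original relation: {PalletID, ZoneID}.
Within {Aisle, ExpiryDate, PalletID, Vendor, Weight, ZoneID}: {Aisle}⁺ ∩ {Aisle, ExpiryDate, PalletID, Vendor, Weight, ZoneID} = {Aisle, Vendor, Weight}, not the whole set, so Aisle -> Vendor, Weight violates BCNF; decompose into {Aisle, Vendor, Weight} and {Aisle, ExpiryDate, PalletID, ZoneID}.
Within {Aisle, Vendor, Weight}: {Vendor}⁺ ∩ {Aisle, Vendor, Weight} = {Vendor, Weight}, not the whole set, so Vendor -> Weight violates BCNF; decompose into {Vendor, Weight} and {Aisle, Vendor}.
{Vendor, Weight} is in BCNF.
{Aisle, Vendor} is in BCNF.
Within {Aisle, ExpiryDate, PalletID, ZoneID}: {Aisle, ZoneID}⁺ ∩ {Aisle, ExpiryDate, PalletID, ZoneID} = {Aisle, ExpiryDate, ZoneID}, not the whole set, so Aisle, ZoneID -> ExpiryDate violates BCNF; decompose into {Aisle, ExpiryDate, ZoneID} and {Aisle, PalletID, ZoneID}.
{Aisle, ExpiryDate, ZoneID} is in BCNF.
{Aisle, PalletID, ZoneID} is in BCNF.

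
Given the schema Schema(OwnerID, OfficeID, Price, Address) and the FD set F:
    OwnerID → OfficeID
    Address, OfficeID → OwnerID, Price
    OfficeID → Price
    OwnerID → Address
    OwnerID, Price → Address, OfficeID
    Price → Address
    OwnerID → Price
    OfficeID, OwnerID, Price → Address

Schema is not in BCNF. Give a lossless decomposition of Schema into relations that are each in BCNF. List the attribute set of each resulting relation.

Candidate keys of the original relation: {OfficeID}, {OwnerID}.
Within {Address, OfficeID, OwnerID, Price}: {Price}⁺ ∩ {Address, OfficeID, OwnerID, Price} = {Address, Price}, not the whole set, so Price → Address violates BCNF; decompose into {Address, Price} and {OfficeID, OwnerID, Price}.
{Address, Price}: every determinant is a superkey — BCNF.
{OfficeID, OwnerID, Price}: every determinant is a superkey — BCNF.

{Address, Price}; {OfficeID, OwnerID, Price}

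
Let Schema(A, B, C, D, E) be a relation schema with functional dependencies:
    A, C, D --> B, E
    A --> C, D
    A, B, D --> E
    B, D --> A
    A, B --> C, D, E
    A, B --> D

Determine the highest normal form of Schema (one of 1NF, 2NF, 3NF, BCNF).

Candidate keys: {A}, {B, D}. Prime attributes: {A, B, D}.
Each dependency's left side is a superkey — BCNF holds.

BCNF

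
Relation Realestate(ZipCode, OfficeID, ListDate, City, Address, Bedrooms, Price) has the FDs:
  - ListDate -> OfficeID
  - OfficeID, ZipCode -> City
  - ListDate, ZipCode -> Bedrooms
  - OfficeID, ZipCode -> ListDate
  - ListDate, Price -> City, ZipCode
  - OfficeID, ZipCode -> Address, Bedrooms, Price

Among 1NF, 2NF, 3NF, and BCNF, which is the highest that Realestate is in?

3NF

Candidate keys: {ListDate, Price}, {ListDate, ZipCode}, {OfficeID, ZipCode}. Prime attributes: {ListDate, OfficeID, Price, ZipCode}.
ListDate -> OfficeID: {ListDate}⁺ = {ListDate, OfficeID}, which is not all of the attributes, so the left side is not a superkey — BCNF is violated.
Its right-hand attributes {OfficeID} are all prime, as are those of every other non-superkey FD — the relation is in 3NF.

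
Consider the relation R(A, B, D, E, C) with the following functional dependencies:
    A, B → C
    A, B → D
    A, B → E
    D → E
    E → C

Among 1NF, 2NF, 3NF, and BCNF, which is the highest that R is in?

Candidate key: {A, B}. Prime attributes: {A, B}.
D → E: {D}⁺ = {C, D, E}, which is not all of the attributes, so the left side is not a superkey — BCNF is violated.
D → E determines the non-prime attribute {E} from a non-superkey — 3NF is violated.
No proper subset of a key has a non-prime attribute in its closure, so there is no partial dependency; 2NF holds.

2NF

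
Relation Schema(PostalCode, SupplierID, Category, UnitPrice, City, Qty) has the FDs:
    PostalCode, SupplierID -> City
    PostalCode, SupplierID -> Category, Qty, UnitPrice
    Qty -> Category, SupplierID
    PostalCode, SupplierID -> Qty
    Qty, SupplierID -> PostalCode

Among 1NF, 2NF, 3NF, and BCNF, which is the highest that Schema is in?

Candidate keys: {PostalCode, SupplierID}, {Qty}. Prime attributes: {PostalCode, Qty, SupplierID}.
Every FD has a superkey on the left, so the relation is in BCNF.

BCNF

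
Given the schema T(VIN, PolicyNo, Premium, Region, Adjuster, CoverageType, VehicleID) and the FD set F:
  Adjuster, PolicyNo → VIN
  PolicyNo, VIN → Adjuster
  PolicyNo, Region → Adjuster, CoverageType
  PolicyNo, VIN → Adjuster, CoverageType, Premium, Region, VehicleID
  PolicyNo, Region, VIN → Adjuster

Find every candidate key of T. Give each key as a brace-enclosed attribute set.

No FD produces {PolicyNo}, so it must be in every candidate key.
{Adjuster, PolicyNo}⁺ = {Adjuster, CoverageType, PolicyNo, Premium, Region, VIN, VehicleID}, which is every attribute, so {Adjuster, PolicyNo} is a candidate key.
{PolicyNo, Region}⁺ = {Adjuster, CoverageType, PolicyNo, Premium, Region, VIN, VehicleID}, which is every attribute, so {PolicyNo, Region} is a candidate key.
{PolicyNo, VIN}⁺ = {Adjuster, CoverageType, PolicyNo, Premium, Region, VIN, VehicleID}, which is every attribute, so {PolicyNo, VIN} is a candidate key.
No proper subset of any of these is a key, and no other minimal superkey exists.

{Adjuster, PolicyNo}, {PolicyNo, Region}, {PolicyNo, VIN}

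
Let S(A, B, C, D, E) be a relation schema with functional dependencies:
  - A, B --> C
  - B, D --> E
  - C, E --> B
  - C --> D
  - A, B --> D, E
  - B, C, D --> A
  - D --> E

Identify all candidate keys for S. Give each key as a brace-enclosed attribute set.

{A, B}, {C}

{C}⁺ = {A, B, C, D, E} — all of the relation — so {C} is a candidate key.
{A, B}⁺ = {A, B, C, D, E} — all of the relation — so {A, B} is a candidate key.
Any other superkey properly contains one of these, so there are no further candidate keys.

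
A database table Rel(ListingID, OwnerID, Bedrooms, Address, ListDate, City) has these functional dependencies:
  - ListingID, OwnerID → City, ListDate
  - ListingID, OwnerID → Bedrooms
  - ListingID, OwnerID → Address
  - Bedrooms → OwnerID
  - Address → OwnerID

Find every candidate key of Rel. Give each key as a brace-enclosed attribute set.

No FD produces {ListingID}, so it must be in every candidate key.
{Address, ListingID}⁺ = {Address, Bedrooms, City, ListDate, ListingID, OwnerID}, which is every attribute, so {Address, ListingID} is a candidate key.
{Bedrooms, ListingID}⁺ = {Address, Bedrooms, City, ListDate, ListingID, OwnerID}, which is every attribute, so {Bedrooms, ListingID} is a candidate key.
{ListingID, OwnerID}⁺ = {Address, Bedrooms, City, ListDate, ListingID, OwnerID}, which is every attribute, so {ListingID, OwnerID} is a candidate key.
These are minimal and exhaustive — every other superkey contains one of them.

{Address, ListingID}, {Bedrooms, ListingID}, {ListingID, OwnerID}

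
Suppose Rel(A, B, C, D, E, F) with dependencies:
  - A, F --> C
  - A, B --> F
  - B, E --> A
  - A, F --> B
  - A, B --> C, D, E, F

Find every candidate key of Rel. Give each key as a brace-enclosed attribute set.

{A, B}⁺ = {A, B, C, D, E, F}, which is every attribute, so {A, B} is a candidate key.
{A, F}⁺ = {A, B, C, D, E, F}, which is every attribute, so {A, F} is a candidate key.
{B, E}⁺ = {A, B, C, D, E, F}, which is every attribute, so {B, E} is a candidate key.
No proper subset of any of these is a key, and no other minimal superkey exists.

{A, B}, {A, F}, {B, E}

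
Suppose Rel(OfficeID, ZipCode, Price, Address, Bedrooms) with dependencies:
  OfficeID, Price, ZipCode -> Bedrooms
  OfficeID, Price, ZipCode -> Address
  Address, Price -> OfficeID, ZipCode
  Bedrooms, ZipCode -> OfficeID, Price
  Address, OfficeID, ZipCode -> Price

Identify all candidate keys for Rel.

{Address, OfficeID, ZipCode}, {Address, Price}, {Bedrooms, ZipCode}, {OfficeID, Price, ZipCode}

{Address, Price}⁺ = {Address, Bedrooms, OfficeID, Price, ZipCode}, which is every attribute, so {Address, Price} is a candidate key.
{Bedrooms, ZipCode}⁺ = {Address, Bedrooms, OfficeID, Price, ZipCode}, which is every attribute, so {Bedrooms, ZipCode} is a candidate key.
{Address, OfficeID, ZipCode}⁺ = {Address, Bedrooms, OfficeID, Price, ZipCode}, which is every attribute, so {Address, OfficeID, ZipCode} is a candidate key.
{OfficeID, Price, ZipCode}⁺ = {Address, Bedrooms, OfficeID, Price, ZipCode}, which is every attribute, so {OfficeID, Price, ZipCode} is a candidate key.
These are minimal and exhaustive — every other superkey contains one of them.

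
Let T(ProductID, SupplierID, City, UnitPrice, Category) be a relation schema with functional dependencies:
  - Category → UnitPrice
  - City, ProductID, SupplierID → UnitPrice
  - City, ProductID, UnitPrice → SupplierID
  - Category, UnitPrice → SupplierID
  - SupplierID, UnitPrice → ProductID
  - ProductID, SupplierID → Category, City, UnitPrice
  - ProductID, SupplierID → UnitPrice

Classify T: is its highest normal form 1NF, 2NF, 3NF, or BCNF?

Candidate keys: {Category}, {City, ProductID, UnitPrice}, {ProductID, SupplierID}, {SupplierID, UnitPrice}. Prime attributes: {Category, City, ProductID, SupplierID, UnitPrice}.
Each dependency's left side is a superkey — BCNF holds.

BCNF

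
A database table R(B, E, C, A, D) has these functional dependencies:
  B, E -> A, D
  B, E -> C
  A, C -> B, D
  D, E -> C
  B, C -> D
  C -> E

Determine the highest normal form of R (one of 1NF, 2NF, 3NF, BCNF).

3NF

Candidate keys: {A, C}, {A, D, E}, {B, C}, {B, E}. Prime attributes: {A, B, C, D, E}.
For D, E -> C we have {D, E}⁺ = {C, D, E}; {D, E} is not a superkey, so BCNF fails.
Since {C} ⊆ prime attributes and every other non-superkey FD also has a prime right side, the schema is in 3NF.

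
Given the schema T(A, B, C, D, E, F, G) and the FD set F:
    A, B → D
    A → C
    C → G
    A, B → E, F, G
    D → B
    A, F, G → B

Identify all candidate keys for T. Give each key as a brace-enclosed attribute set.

{A} never appears on the right of any FD, so every key must include it.
{A, B}⁺ = {A, B, C, D, E, F, G} — all of the relation — so {A, B} is a candidate key.
{A, D}⁺ = {A, B, C, D, E, F, G} — all of the relation — so {A, D} is a candidate key.
{A, F}⁺ = {A, B, C, D, E, F, G} — all of the relation — so {A, F} is a candidate key.
These are minimal and exhaustive — every other superkey contains one of them.

{A, B}, {A, D}, {A, F}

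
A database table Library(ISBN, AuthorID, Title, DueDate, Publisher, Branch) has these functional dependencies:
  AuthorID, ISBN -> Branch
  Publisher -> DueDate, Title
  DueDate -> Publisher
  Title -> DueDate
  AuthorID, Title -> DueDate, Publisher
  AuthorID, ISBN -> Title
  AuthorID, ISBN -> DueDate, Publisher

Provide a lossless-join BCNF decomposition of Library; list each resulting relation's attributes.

{AuthorID, Branch, ISBN, Publisher}; {DueDate, Publisher, Title}

Candidate key of the original relation: {AuthorID, ISBN}.
Within {AuthorID, Branch, DueDate, ISBN, Publisher, Title}: {Publisher}⁺ ∩ {AuthorID, Branch, DueDate, ISBN, Publisher, Title} = {DueDate, Publisher, Title}, not the whole set, so Publisher -> DueDate, Title violates BCNF; decompose into {DueDate, Publisher, Title} and {AuthorID, Branch, ISBN, Publisher}.
{DueDate, Publisher, Title} has no BCNF violation.
{AuthorID, Branch, ISBN, Publisher} has no BCNF violation.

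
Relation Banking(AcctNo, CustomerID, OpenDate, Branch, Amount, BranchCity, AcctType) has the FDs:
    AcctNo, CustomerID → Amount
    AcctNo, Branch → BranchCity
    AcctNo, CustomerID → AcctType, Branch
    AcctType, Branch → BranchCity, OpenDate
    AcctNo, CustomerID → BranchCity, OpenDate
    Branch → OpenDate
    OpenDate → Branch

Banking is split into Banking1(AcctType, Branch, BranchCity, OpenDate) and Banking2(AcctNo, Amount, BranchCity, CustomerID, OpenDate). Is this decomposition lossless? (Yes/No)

The shared attributes are {BranchCity, OpenDate} and {BranchCity, OpenDate}⁺ = {Branch, BranchCity, OpenDate}.
Banking1 ⊄ {Branch, BranchCity, OpenDate} and Banking2 ⊄ {Branch, BranchCity, OpenDate}, so the split is lossy.

No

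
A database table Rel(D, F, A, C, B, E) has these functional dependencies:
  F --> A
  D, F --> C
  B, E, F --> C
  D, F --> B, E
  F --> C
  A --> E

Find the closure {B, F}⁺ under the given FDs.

{A, B, C, E, F}

Start with {B, F}.
F --> A applies; add {A} → now {A, B, F}.
F --> C applies; add {C} → now {A, B, C, F}.
A --> E applies; add {E} → now {A, B, C, E, F}.
No further FD applies.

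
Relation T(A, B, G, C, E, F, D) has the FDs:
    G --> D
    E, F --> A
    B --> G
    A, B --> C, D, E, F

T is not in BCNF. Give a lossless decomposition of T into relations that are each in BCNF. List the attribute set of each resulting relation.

{A, E, F}; {B, C, E, F}; {B, G}; {D, G}

Candidate keys of the original relation: {A, B}, {B, E, F}.
In {A, B, C, D, E, F, G}, {G} is not a superkey ({G}⁺ restricted to this set is {D, G}), so split on G --> D into {D, G} and {A, B, C, E, F, G}.
{D, G}: every determinant is a superkey — BCNF.
In {A, B, C, E, F, G}, {E, F} is not a superkey ({E, F}⁺ restricted to this set is {A, E, F}), so split on E, F --> A into {A, E, F} and {B, C, E, F, G}.
{A, E, F}: every determinant is a superkey — BCNF.
In {B, C, E, F, G}, {B} is not a superkey ({B}⁺ restricted to this set is {B, G}), so split on B --> G into {B, G} and {B, C, E, F}.
{B, G}: every determinant is a superkey — BCNF.
{B, C, E, F}: every determinant is a superkey — BCNF.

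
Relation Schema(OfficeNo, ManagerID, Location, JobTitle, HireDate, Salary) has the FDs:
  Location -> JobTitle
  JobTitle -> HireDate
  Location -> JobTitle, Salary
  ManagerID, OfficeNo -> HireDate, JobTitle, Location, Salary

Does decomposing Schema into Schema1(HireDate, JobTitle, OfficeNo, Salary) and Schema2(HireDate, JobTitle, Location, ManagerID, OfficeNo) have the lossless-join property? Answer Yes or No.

The shared attributes are {HireDate, JobTitle, OfficeNo} and {HireDate, JobTitle, OfficeNo}⁺ = {HireDate, JobTitle, OfficeNo}.
The closure covers neither Schema1 nor Schema2 entirely; the join is not lossless.

No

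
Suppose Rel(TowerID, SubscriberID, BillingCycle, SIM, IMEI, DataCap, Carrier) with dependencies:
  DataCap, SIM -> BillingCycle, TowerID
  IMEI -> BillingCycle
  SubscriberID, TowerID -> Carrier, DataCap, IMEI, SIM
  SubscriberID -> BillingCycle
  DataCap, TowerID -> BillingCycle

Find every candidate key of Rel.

{DataCap, SIM, SubscriberID}, {SubscriberID, TowerID}

{SubscriberID} never appears on the right of any FD, so every key must include it.
Closure of {SubscriberID, TowerID} is {BillingCycle, Carrier, DataCap, IMEI, SIM, SubscriberID, TowerID}, the whole schema; {SubscriberID, TowerID} is a candidate key.
Closure of {DataCap, SIM, SubscriberID} is {BillingCycle, Carrier, DataCap, IMEI, SIM, SubscriberID, TowerID}, the whole schema; {DataCap, SIM, SubscriberID} is a candidate key.
These are minimal and exhaustive — every other superkey contains one of them.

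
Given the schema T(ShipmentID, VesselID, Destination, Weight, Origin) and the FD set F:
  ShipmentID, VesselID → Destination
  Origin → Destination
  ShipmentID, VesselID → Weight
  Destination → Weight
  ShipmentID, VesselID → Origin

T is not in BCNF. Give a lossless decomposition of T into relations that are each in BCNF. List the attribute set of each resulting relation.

{Destination, Origin}; {Destination, Weight}; {Origin, ShipmentID, VesselID}

Candidate key of the original relation: {ShipmentID, VesselID}.
Within {Destination, Origin, ShipmentID, VesselID, Weight}: {Origin}⁺ ∩ {Destination, Origin, ShipmentID, VesselID, Weight} = {Destination, Origin, Weight}, not the whole set, so Origin → Destination, Weight violates BCNF; decompose into {Destination, Origin, Weight} and {Origin, ShipmentID, VesselID}.
Within {Destination, Origin, Weight}: {Destination}⁺ ∩ {Destination, Origin, Weight} = {Destination, Weight}, not the whole set, so Destination → Weight violates BCNF; decompose into {Destination, Weight} and {Destination, Origin}.
{Destination, Weight}: every determinant is a superkey — BCNF.
{Destination, Origin}: every determinant is a superkey — BCNF.
{Origin, ShipmentID, VesselID}: every determinant is a superkey — BCNF.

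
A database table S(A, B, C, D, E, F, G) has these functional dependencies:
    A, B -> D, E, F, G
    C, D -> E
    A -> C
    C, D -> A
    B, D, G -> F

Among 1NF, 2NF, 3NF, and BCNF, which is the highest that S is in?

1NF

Candidate keys: {A, B}, {B, C, D}. Prime attributes: {A, B, C, D}.
C, D -> E: {C, D}⁺ = {A, C, D, E}, which is not all of the attributes, so the left side is not a superkey — BCNF is violated.
C, D -> E has non-prime {E} on the right and a non-superkey on the left, so 3NF fails.
{C, D} is a proper subset of the key {B, C, D}, and {C, D}⁺ contains the non-prime attribute {E} — a partial dependency, so 2NF is violated.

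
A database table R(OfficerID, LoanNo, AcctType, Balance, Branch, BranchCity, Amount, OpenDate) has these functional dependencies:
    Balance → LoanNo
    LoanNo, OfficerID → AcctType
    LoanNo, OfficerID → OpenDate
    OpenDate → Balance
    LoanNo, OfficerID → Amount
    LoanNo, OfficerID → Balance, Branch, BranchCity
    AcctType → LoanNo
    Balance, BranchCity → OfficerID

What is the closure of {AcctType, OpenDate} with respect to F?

Start with {AcctType, OpenDate}.
OpenDate → Balance applies; add {Balance} → now {AcctType, Balance, OpenDate}.
AcctType → LoanNo applies; add {LoanNo} → now {AcctType, Balance, LoanNo, OpenDate}.
No further FD applies.

{AcctType, Balance, LoanNo, OpenDate}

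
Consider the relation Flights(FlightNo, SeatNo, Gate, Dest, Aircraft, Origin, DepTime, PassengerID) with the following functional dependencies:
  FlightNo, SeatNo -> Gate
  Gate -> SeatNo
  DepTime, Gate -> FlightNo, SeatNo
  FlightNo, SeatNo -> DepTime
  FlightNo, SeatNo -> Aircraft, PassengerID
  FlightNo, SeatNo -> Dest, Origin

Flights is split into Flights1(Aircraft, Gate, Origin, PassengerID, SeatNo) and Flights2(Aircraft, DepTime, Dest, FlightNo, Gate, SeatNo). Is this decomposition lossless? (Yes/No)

Common attributes: {Aircraft, Gate, SeatNo}; their closure is {Aircraft, Gate, SeatNo}.
Neither Flights1 nor Flights2 is contained in that closure, so the decomposition is lossy.

No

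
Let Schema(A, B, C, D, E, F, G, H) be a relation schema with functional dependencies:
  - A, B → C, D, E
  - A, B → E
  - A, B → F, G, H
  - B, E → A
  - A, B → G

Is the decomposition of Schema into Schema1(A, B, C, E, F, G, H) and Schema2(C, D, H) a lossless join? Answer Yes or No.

The shared attributes are {C, H} and {C, H}⁺ = {C, H}.
Schema1 ⊄ {C, H} and Schema2 ⊄ {C, H}, so the split is lossy.

No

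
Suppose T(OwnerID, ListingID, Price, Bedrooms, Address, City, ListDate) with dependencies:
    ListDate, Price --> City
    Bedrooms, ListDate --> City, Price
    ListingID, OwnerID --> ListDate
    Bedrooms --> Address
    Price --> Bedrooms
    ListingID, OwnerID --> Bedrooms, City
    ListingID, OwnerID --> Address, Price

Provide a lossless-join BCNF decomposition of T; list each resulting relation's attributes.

{Address, Bedrooms}; {Bedrooms, Price}; {City, ListDate, Price}; {ListDate, ListingID, OwnerID, Price}

Candidate key of the original relation: {ListingID, OwnerID}.
In {Address, Bedrooms, City, ListDate, ListingID, OwnerID, Price}, {ListDate, Price} is not a superkey ({ListDate, Price}⁺ restricted to this set is {Address, Bedrooms, City, ListDate, Price}), so split on ListDate, Price --> Address, Bedrooms, City into {Address, Bedrooms, City, ListDate, Price} and {ListDate, ListingID, OwnerID, Price}.
In {Address, Bedrooms, City, ListDate, Price}, {Bedrooms} is not a superkey ({Bedrooms}⁺ restricted to this set is {Address, Bedrooms}), so split on Bedrooms --> Address into {Address, Bedrooms} and {Bedrooms, City, ListDate, Price}.
{Address, Bedrooms} has no BCNF violation.
In {Bedrooms, City, ListDate, Price}, {Price} is not a superkey ({Price}⁺ restricted to this set is {Bedrooms, Price}), so split on Price --> Bedrooms into {Bedrooms, Price} and {City, ListDate, Price}.
{Bedrooms, Price} has no BCNF violation.
{City, ListDate, Price} has no BCNF violation.
{ListDate, ListingID, OwnerID, Price} has no BCNF violation.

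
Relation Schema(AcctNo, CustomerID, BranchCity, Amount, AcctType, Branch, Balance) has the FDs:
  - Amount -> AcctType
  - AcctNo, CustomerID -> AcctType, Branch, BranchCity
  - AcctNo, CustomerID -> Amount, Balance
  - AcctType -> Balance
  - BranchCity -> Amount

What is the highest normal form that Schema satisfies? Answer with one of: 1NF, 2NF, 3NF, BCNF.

2NF

Candidate key: {AcctNo, CustomerID}. Prime attributes: {AcctNo, CustomerID}.
For Amount -> AcctType we have {Amount}⁺ = {AcctType, Amount, Balance}; {Amount} is not a superkey, so BCNF fails.
Amount -> AcctType has non-prime {AcctType} on the right and a non-superkey on the left, so 3NF fails.
Checking every proper subset of each key, none determines a non-prime attribute — 2NF is satisfied.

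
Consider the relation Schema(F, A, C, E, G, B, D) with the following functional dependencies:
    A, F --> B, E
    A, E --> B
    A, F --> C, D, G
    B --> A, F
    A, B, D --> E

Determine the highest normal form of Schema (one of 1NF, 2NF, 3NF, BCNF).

Candidate keys: {A, E}, {A, F}, {B}. Prime attributes: {A, B, E, F}.
The left-hand side of every FD is a superkey, so BCNF is satisfied.

BCNF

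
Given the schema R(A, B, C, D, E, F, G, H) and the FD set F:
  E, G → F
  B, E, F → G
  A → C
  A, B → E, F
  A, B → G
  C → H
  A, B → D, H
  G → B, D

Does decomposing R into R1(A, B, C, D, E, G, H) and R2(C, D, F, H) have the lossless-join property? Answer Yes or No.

R1 ∩ R2 = {C, D, H}; its closure under F is {C, D, H}.
The closure covers neither R1 nor R2 entirely; the join is not lossless.

No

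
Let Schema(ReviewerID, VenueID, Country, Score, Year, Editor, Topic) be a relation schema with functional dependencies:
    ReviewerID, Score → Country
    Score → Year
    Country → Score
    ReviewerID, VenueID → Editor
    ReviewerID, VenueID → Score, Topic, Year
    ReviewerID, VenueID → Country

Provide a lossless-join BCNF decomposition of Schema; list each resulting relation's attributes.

Candidate key of the original relation: {ReviewerID, VenueID}.
In {Country, Editor, ReviewerID, Score, Topic, VenueID, Year}, {ReviewerID, Score} is not a superkey ({ReviewerID, Score}⁺ restricted to this set is {Country, ReviewerID, Score, Year}), so split on ReviewerID, Score → Country, Year into {Country, ReviewerID, Score, Year} and {Editor, ReviewerID, Score, Topic, VenueID}.
In {Country, ReviewerID, Score, Year}, {Score} is not a superkey ({Score}⁺ restricted to this set is {Score, Year}), so split on Score → Year into {Score, Year} and {Country, ReviewerID, Score}.
{Score, Year} has no BCNF violation.
In {Country, ReviewerID, Score}, {Country} is not a superkey ({Country}⁺ restricted to this set is {Country, Score}), so split on Country → Score into {Country, Score} and {Country, ReviewerID}.
{Country, Score} has no BCNF violation.
{Country, ReviewerID} has no BCNF violation.
{Editor, ReviewerID, Score, Topic, VenueID} has no BCNF violation.

{Country, ReviewerID}; {Country, Score}; {Editor, ReviewerID, Score, Topic, VenueID}; {Score, Year}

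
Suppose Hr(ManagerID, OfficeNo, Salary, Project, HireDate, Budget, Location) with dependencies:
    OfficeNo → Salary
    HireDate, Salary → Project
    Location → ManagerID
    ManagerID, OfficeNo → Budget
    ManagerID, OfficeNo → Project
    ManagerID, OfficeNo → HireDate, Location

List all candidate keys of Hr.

Attributes never on any right-hand side: {OfficeNo} — every candidate key must contain it.
{Location, OfficeNo}⁺ = {Budget, HireDate, Location, ManagerID, OfficeNo, Project, Salary}, which is every attribute, so {Location, OfficeNo} is a candidate key.
{ManagerID, OfficeNo}⁺ = {Budget, HireDate, Location, ManagerID, OfficeNo, Project, Salary}, which is every attribute, so {ManagerID, OfficeNo} is a candidate key.
These are minimal and exhaustive — every other superkey contains one of them.

{Location, OfficeNo}, {ManagerID, OfficeNo}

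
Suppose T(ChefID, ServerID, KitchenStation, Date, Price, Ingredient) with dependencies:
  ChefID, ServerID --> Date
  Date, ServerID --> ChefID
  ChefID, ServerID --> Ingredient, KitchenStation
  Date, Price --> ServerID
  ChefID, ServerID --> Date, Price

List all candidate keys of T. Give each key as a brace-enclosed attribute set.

{ChefID, ServerID}, {Date, Price}, {Date, ServerID}

{ChefID, ServerID}⁺ = {ChefID, Date, Ingredient, KitchenStation, Price, ServerID}, which is every attribute, so {ChefID, ServerID} is a candidate key.
{Date, Price}⁺ = {ChefID, Date, Ingredient, KitchenStation, Price, ServerID}, which is every attribute, so {Date, Price} is a candidate key.
{Date, ServerID}⁺ = {ChefID, Date, Ingredient, KitchenStation, Price, ServerID}, which is every attribute, so {Date, ServerID} is a candidate key.
Any other superkey properly contains one of these, so there are no further candidate keys.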